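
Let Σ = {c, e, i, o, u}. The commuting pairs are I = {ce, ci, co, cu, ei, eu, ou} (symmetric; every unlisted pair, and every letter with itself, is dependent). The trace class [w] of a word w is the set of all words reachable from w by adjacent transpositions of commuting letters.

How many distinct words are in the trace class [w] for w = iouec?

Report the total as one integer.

15

piece 0:i — minimal
piece 1:o rests on {0:i}
piece 2:u rests on {0:i}
piece 3:e rests on {1:o}
piece 4:c — minimal
minimal pieces: {0:i, 4:c}
ways to finish when only these pieces remain (= sum over removing one remaining piece with nothing left below it):
  1 left: {2}→1  {3}→1  {4}→1
  2 left: {1,3}→1  {2,3}→2  {2,4}→2  {3,4}→2
  3 left: {1,2,3}→3  {1,3,4}→3  {2,3,4}→6
  placing 0:i first → 12 extensions
  placing 4:c first → 3 extensions
total linear extensions = 15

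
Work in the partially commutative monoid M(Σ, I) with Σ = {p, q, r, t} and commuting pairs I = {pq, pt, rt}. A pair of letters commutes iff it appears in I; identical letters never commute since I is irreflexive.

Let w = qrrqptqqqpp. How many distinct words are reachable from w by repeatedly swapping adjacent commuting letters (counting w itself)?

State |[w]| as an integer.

56

piece 0:q — minimal
piece 1:r rests on {0:q}
piece 2:r rests on {1:r}
piece 3:q rests on {2:r}
piece 4:p rests on {2:r}
piece 5:t rests on {3:q}
piece 6:q rests on {5:t}
piece 7:q rests on {6:q}
piece 8:q rests on {7:q}
piece 9:p rests on {4:p}
piece 10:p rests on {9:p}
minimal pieces: {0:q}
ways to finish when only these pieces remain (= sum over removing one remaining piece with nothing left below it):
  1 left: {8}→1  {10}→1
  2 left: {7,8}→1  {8,10}→2  {9,10}→1
  3 left: {4,9,10}→1  {6,7,8}→1  {7,8,10}→3  {8,9,10}→3
  4 left: {4,8,9,10}→4  {5,6,7,8}→1  {6,7,8,10}→4  {7,8,9,10}→6
  5 left: {3,5,6,7,8}→1  {4,7,8,9,10}→10  {5,6,7,8,10}→5  {6,7,8,9,10}→10
  6 left: {3,5,6,7,8,10}→6  {4,6,7,8,9,10}→20  {5,6,7,8,9,10}→15
  7 left: {3,5,6,7,8,9,10}→21  {4,5,6,7,8,9,10}→35
  8 left: {3,4,5,6,7,8,9,10}→56
  9 left: {2,3,4,5,6,7,8,9,10}→56
  placing 0:q first → 56 extensions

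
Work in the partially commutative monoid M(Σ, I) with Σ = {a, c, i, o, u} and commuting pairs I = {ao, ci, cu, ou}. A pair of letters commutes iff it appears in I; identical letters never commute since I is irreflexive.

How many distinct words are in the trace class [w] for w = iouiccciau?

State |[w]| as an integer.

#0=i has no predecessor
#1=o depends on [0:i]
#2=u depends on [0:i]
#3=i depends on [1:o, 2:u]
#4=c depends on [1:o]
#5=c depends on [4:c]
#6=c depends on [5:c]
#7=i depends on [3:i]
#8=a depends on [6:c, 7:i]
#9=u depends on [8:a]
sources: [0:i]
N(rest) = Σ N(rest − s) over sources s of rest; N(one piece) = 1:
  size 1 → [9]=1
  size 2 → [8,9]=1
  size 3 → [6,8,9]=1  [7,8,9]=1
  size 4 → [3,7,8,9]=1  [5,6,8,9]=1  [6,7,8,9]=2
  size 5 → [2,3,7,8,9]=1  [3,6,7,8,9]=3  [4,5,6,8,9]=1  [5,6,7,8,9]=3
  size 6 → [2,3,6,7,8,9]=4  [3,5,6,7,8,9]=6  [4,5,6,7,8,9]=4
  size 7 → [2,3,5,6,7,8,9]=10  [3,4,5,6,7,8,9]=10
  size 8 → [1,3,4,5,6,7,8,9]=10  [2,3,4,5,6,7,8,9]=20
  first=0(i) contributes 30

30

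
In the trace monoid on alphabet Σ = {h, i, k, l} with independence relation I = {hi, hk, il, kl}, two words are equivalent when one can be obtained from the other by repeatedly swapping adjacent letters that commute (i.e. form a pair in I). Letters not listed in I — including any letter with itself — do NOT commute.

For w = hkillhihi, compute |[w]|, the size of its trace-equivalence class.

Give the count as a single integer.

#0=h has no predecessor
#1=k has no predecessor
#2=i depends on [1:k]
#3=l depends on [0:h]
#4=l depends on [3:l]
#5=h depends on [4:l]
#6=i depends on [2:i]
#7=h depends on [5:h]
#8=i depends on [6:i]
sources: [0:h, 1:k]
N(rest) = Σ N(rest − s) over sources s of rest; N(one piece) = 1:
  size 1 → [7]=1  [8]=1
  size 2 → [5,7]=1  [6,8]=1  [7,8]=2
  size 3 → [2,6,8]=1  [4,5,7]=1  [5,7,8]=3  [6,7,8]=3
  size 4 → [1,2,6,8]=1  [2,6,7,8]=4  [3,4,5,7]=1  [4,5,7,8]=4  [5,6,7,8]=6
  size 5 → [0,3,4,5,7]=1  [1,2,6,7,8]=5  [2,5,6,7,8]=10  [3,4,5,7,8]=5  [4,5,6,7,8]=10
  size 6 → [0,3,4,5,7,8]=6  [1,2,5,6,7,8]=15  [2,4,5,6,7,8]=20  [3,4,5,6,7,8]=15
  size 7 → [0,3,4,5,6,7,8]=21  [1,2,4,5,6,7,8]=35  [2,3,4,5,6,7,8]=35
  first=0(h) contributes 70
  first=1(k) contributes 56
|[w]| = 126

126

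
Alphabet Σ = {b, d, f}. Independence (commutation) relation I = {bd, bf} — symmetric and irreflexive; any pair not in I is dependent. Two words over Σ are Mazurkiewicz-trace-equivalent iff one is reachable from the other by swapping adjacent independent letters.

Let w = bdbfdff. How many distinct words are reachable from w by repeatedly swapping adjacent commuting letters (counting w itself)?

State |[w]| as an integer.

21

#0=b has no predecessor
#1=d has no predecessor
#2=b depends on [0:b]
#3=f depends on [1:d]
#4=d depends on [3:f]
#5=f depends on [4:d]
#6=f depends on [5:f]
sources: [0:b, 1:d]
N(rest) = Σ N(rest − s) over sources s of rest; N(one piece) = 1:
  size 1 → [2]=1  [6]=1
  size 2 → [0,2]=1  [2,6]=2  [5,6]=1
  size 3 → [0,2,6]=3  [2,5,6]=3  [4,5,6]=1
  size 4 → [0,2,5,6]=6  [2,4,5,6]=4  [3,4,5,6]=1
  size 5 → [0,2,4,5,6]=10  [1,3,4,5,6]=1  [2,3,4,5,6]=5
  first=0(b) contributes 6
  first=1(d) contributes 15
|[w]| = 21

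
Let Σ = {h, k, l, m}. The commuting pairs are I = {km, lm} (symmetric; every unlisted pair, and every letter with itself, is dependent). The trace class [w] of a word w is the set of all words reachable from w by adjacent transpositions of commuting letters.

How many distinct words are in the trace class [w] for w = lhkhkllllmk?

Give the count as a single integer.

7

#0=l has no predecessor
#1=h depends on [0:l]
#2=k depends on [1:h]
#3=h depends on [2:k]
#4=k depends on [3:h]
#5=l depends on [4:k]
#6=l depends on [5:l]
#7=l depends on [6:l]
#8=l depends on [7:l]
#9=m depends on [3:h]
#10=k depends on [8:l]
sources: [0:l]
N(rest) = Σ N(rest − s) over sources s of rest; N(one piece) = 1:
  size 1 → [9]=1  [10]=1
  size 2 → [8,10]=1  [9,10]=2
  size 3 → [7,8,10]=1  [8,9,10]=3
  size 4 → [6,7,8,10]=1  [7,8,9,10]=4
  size 5 → [5,6,7,8,10]=1  [6,7,8,9,10]=5
  size 6 → [4,5,6,7,8,10]=1  [5,6,7,8,9,10]=6
  size 7 → [4,5,6,7,8,9,10]=7
  size 8 → [3,4,5,6,7,8,9,10]=7
  size 9 → [2,3,4,5,6,7,8,9,10]=7
  first=0(l) contributes 7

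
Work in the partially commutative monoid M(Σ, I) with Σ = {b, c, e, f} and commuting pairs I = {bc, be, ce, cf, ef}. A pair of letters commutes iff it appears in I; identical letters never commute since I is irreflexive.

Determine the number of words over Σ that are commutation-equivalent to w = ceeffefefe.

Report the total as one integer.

piece 0:c — minimal
piece 1:e — minimal
piece 2:e rests on {1:e}
piece 3:f — minimal
piece 4:f rests on {3:f}
piece 5:e rests on {2:e}
piece 6:f rests on {4:f}
piece 7:e rests on {5:e}
piece 8:f rests on {6:f}
piece 9:e rests on {7:e}
minimal pieces: {0:c, 1:e, 3:f}
ways to finish when only these pieces remain (= sum over removing one remaining piece with nothing left below it):
  1 left: {0}→1  {8}→1  {9}→1
  2 left: {0,8}→2  {0,9}→2  {6,8}→1  {7,9}→1  {8,9}→2
  3 left: {0,6,8}→3  {0,7,9}→3  {0,8,9}→6  {4,6,8}→1  {5,7,9}→1  {6,8,9}→3  {7,8,9}→3
  4 left: {0,4,6,8}→4  {0,5,7,9}→4  {0,6,8,9}→12  {0,7,8,9}→12  {2,5,7,9}→1  {3,4,6,8}→1  {4,6,8,9}→4  {5,7,8,9}→4  {6,7,8,9}→6
  5 left: {0,2,5,7,9}→5  {0,3,4,6,8}→5  {0,4,6,8,9}→20  {0,5,7,8,9}→20  {0,6,7,8,9}→30  {1,2,5,7,9}→1  {2,5,7,8,9}→5  {3,4,6,8,9}→5  {4,6,7,8,9}→10  {5,6,7,8,9}→10
  6 left: {0,1,2,5,7,9}→6  {0,2,5,7,8,9}→30  {0,3,4,6,8,9}→30  {0,4,6,7,8,9}→60  {0,5,6,7,8,9}→60  {1,2,5,7,8,9}→6  {2,5,6,7,8,9}→15  {3,4,6,7,8,9}→15  {4,5,6,7,8,9}→20
  7 left: {0,1,2,5,7,8,9}→42  {0,2,5,6,7,8,9}→105  {0,3,4,6,7,8,9}→105  {0,4,5,6,7,8,9}→140  {1,2,5,6,7,8,9}→21  {2,4,5,6,7,8,9}→35  {3,4,5,6,7,8,9}→35
  8 left: {0,1,2,5,6,7,8,9}→168  {0,2,4,5,6,7,8,9}→280  {0,3,4,5,6,7,8,9}→280  {1,2,4,5,6,7,8,9}→56  {2,3,4,5,6,7,8,9}→70
  placing 0:c first → 126 extensions
  placing 1:e first → 630 extensions
  placing 3:f first → 504 extensions
total linear extensions = 1260

1260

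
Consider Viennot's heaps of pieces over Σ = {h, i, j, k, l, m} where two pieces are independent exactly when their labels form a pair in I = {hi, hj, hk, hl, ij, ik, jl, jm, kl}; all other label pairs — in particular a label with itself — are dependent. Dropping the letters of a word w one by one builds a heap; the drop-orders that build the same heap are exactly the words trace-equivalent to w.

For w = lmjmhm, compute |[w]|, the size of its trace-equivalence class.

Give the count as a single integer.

6

drop 0:l onto floor
drop 1:m onto {0:l}
drop 2:j onto floor
drop 3:m onto {1:m}
drop 4:h onto {3:m}
drop 5:m onto {4:h}
ground layer = {0:l, 2:j}
drop-orders for the pieces not yet dropped (sum over which currently-grounded one goes next):
  1 to go: {2} 1  {5} 1
  2 to go: {2,5} 2  {4,5} 1
  3 to go: {2,4,5} 3  {3,4,5} 1
  4 to go: {1,3,4,5} 1  {2,3,4,5} 4
  if 0:l drops first: 5 orders
  if 2:j drops first: 1 orders
heap linearizations: 6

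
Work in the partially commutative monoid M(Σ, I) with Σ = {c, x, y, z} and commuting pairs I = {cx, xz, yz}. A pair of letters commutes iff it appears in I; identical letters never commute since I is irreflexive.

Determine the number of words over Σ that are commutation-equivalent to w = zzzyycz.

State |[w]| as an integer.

10

piece 0:z — minimal
piece 1:z rests on {0:z}
piece 2:z rests on {1:z}
piece 3:y — minimal
piece 4:y rests on {3:y}
piece 5:c rests on {2:z, 4:y}
piece 6:z rests on {5:c}
minimal pieces: {0:z, 3:y}
ways to finish when only these pieces remain (= sum over removing one remaining piece with nothing left below it):
  1 left: {6}→1
  2 left: {5,6}→1
  3 left: {2,5,6}→1  {4,5,6}→1
  4 left: {1,2,5,6}→1  {2,4,5,6}→2  {3,4,5,6}→1
  5 left: {0,1,2,5,6}→1  {1,2,4,5,6}→3  {2,3,4,5,6}→3
  placing 0:z first → 6 extensions
  placing 3:y first → 4 extensions
total linear extensions = 10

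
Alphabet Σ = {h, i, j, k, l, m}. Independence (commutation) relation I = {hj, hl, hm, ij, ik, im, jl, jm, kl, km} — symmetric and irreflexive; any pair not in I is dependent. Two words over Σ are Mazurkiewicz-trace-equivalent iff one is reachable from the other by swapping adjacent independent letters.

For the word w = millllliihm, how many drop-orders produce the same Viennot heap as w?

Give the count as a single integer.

8

piece 0:m — minimal
piece 1:i — minimal
piece 2:l rests on {0:m, 1:i}
piece 3:l rests on {2:l}
piece 4:l rests on {3:l}
piece 5:l rests on {4:l}
piece 6:l rests on {5:l}
piece 7:i rests on {6:l}
piece 8:i rests on {7:i}
piece 9:h rests on {8:i}
piece 10:m rests on {6:l}
minimal pieces: {0:m, 1:i}
ways to finish when only these pieces remain (= sum over removing one remaining piece with nothing left below it):
  1 left: {9}→1  {10}→1
  2 left: {8,9}→1  {9,10}→2
  3 left: {7,8,9}→1  {8,9,10}→3
  4 left: {7,8,9,10}→4
  5 left: {6,7,8,9,10}→4
  6 left: {5,6,7,8,9,10}→4
  7 left: {4,5,6,7,8,9,10}→4
  8 left: {3,4,5,6,7,8,9,10}→4
  9 left: {2,3,4,5,6,7,8,9,10}→4
  placing 0:m first → 4 extensions
  placing 1:i first → 4 extensions
total linear extensions = 8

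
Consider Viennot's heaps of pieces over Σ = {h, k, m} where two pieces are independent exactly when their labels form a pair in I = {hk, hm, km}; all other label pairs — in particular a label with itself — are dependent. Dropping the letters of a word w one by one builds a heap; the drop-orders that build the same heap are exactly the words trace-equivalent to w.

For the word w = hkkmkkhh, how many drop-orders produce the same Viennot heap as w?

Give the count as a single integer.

#0=h has no predecessor
#1=k has no predecessor
#2=k depends on [1:k]
#3=m has no predecessor
#4=k depends on [2:k]
#5=k depends on [4:k]
#6=h depends on [0:h]
#7=h depends on [6:h]
sources: [0:h, 1:k, 3:m]
N(rest) = Σ N(rest − s) over sources s of rest; N(one piece) = 1:
  size 1 → [3]=1  [5]=1  [7]=1
  size 2 → [3,5]=2  [3,7]=2  [4,5]=1  [5,7]=2  [6,7]=1
  size 3 → [0,6,7]=1  [2,4,5]=1  [3,4,5]=3  [3,5,7]=6  [3,6,7]=3  [4,5,7]=3  [5,6,7]=3
  size 4 → [0,3,6,7]=4  [0,5,6,7]=4  [1,2,4,5]=1  [2,3,4,5]=4  [2,4,5,7]=4  [3,4,5,7]=12  [3,5,6,7]=12  [4,5,6,7]=6
  size 5 → [0,3,5,6,7]=20  [0,4,5,6,7]=10  [1,2,3,4,5]=5  [1,2,4,5,7]=5  [2,3,4,5,7]=20  [2,4,5,6,7]=10  [3,4,5,6,7]=30
  size 6 → [0,2,4,5,6,7]=20  [0,3,4,5,6,7]=60  [1,2,3,4,5,7]=30  [1,2,4,5,6,7]=15  [2,3,4,5,6,7]=60
  first=0(h) contributes 105
  first=1(k) contributes 140
  first=3(m) contributes 35
|[w]| = 280

280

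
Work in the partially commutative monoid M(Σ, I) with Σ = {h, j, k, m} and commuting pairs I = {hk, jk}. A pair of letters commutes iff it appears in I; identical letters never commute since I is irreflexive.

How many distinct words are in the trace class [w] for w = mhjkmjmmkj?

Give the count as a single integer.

6

piece 0:m — minimal
piece 1:h rests on {0:m}
piece 2:j rests on {1:h}
piece 3:k rests on {0:m}
piece 4:m rests on {2:j, 3:k}
piece 5:j rests on {4:m}
piece 6:m rests on {5:j}
piece 7:m rests on {6:m}
piece 8:k rests on {7:m}
piece 9:j rests on {7:m}
minimal pieces: {0:m}
ways to finish when only these pieces remain (= sum over removing one remaining piece with nothing left below it):
  1 left: {8}→1  {9}→1
  2 left: {8,9}→2
  3 left: {7,8,9}→2
  4 left: {6,7,8,9}→2
  5 left: {5,6,7,8,9}→2
  6 left: {4,5,6,7,8,9}→2
  7 left: {2,4,5,6,7,8,9}→2  {3,4,5,6,7,8,9}→2
  8 left: {1,2,4,5,6,7,8,9}→2  {2,3,4,5,6,7,8,9}→4
  placing 0:m first → 6 extensions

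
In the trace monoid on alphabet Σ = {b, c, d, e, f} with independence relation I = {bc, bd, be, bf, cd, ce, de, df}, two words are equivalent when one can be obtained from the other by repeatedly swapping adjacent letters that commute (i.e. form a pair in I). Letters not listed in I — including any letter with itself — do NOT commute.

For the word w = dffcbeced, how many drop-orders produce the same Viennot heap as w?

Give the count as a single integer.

1512

piece 0:d — minimal
piece 1:f — minimal
piece 2:f rests on {1:f}
piece 3:c rests on {2:f}
piece 4:b — minimal
piece 5:e rests on {2:f}
piece 6:c rests on {3:c}
piece 7:e rests on {5:e}
piece 8:d rests on {0:d}
minimal pieces: {0:d, 1:f, 4:b}
ways to finish when only these pieces remain (= sum over removing one remaining piece with nothing left below it):
  1 left: {4}→1  {6}→1  {7}→1  {8}→1
  2 left: {0,8}→1  {3,6}→1  {4,6}→2  {4,7}→2  {4,8}→2  {5,7}→1  {6,7}→2  {6,8}→2  {7,8}→2
  3 left: {0,4,8}→3  {0,6,8}→3  {0,7,8}→3  {3,4,6}→3  {3,6,7}→3  {3,6,8}→3  {4,5,7}→3  {4,6,7}→6  {4,6,8}→6  {4,7,8}→6  {5,6,7}→3  {5,7,8}→3  {6,7,8}→6
  4 left: {0,3,6,8}→6  {0,4,6,8}→12  {0,4,7,8}→12  {0,5,7,8}→6  {0,6,7,8}→12  {3,4,6,7}→12  {3,4,6,8}→12  {3,5,6,7}→6  {3,6,7,8}→12  {4,5,6,7}→12  {4,5,7,8}→12  {4,6,7,8}→24  {5,6,7,8}→12
  5 left: {0,3,4,6,8}→30  {0,3,6,7,8}→30  {0,4,5,7,8}→30  {0,4,6,7,8}→60  {0,5,6,7,8}→30  {2,3,5,6,7}→6  {3,4,5,6,7}→30  {3,4,6,7,8}→60  {3,5,6,7,8}→30  {4,5,6,7,8}→60
  6 left: {0,3,4,6,7,8}→180  {0,3,5,6,7,8}→90  {0,4,5,6,7,8}→180  {1,2,3,5,6,7}→6  {2,3,4,5,6,7}→36  {2,3,5,6,7,8}→36  {3,4,5,6,7,8}→180
  7 left: {0,2,3,5,6,7,8}→126  {0,3,4,5,6,7,8}→630  {1,2,3,4,5,6,7}→42  {1,2,3,5,6,7,8}→42  {2,3,4,5,6,7,8}→252
  placing 0:d first → 336 extensions
  placing 1:f first → 1008 extensions
  placing 4:b first → 168 extensions
total linear extensions = 1512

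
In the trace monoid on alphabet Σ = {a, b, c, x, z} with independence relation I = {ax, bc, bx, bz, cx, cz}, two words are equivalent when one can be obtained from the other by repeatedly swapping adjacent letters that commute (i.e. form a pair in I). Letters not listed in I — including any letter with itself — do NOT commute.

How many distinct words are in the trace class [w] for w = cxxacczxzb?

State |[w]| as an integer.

558

0(c) covers ∅
1(x) covers ∅
2(x) covers 1:x
3(a) covers 0:c
4(c) covers 3:a
5(c) covers 4:c
6(z) covers 2:x, 3:a
7(x) covers 6:z
8(z) covers 7:x
9(b) covers 3:a
floor of heap: 0:c, 1:x
completions by unplaced set U, small U first (add the entries for U minus each lowest piece of U):
  |U|=1: {5}:1  {8}:1  {9}:1
  |U|=2: {4,5}:1  {5,8}:2  {5,9}:2  {7,8}:1  {8,9}:2
  |U|=3: {4,5,8}:3  {4,5,9}:3  {5,7,8}:3  {5,8,9}:6  {6,7,8}:1  {7,8,9}:3
  |U|=4: {2,6,7,8}:1  {4,5,7,8}:6  {4,5,8,9}:12  {5,6,7,8}:4  {5,7,8,9}:12  {6,7,8,9}:4
  |U|=5: {1,2,6,7,8}:1  {2,5,6,7,8}:5  {2,6,7,8,9}:5  {4,5,6,7,8}:10  {4,5,7,8,9}:30  {5,6,7,8,9}:20
  |U|=6: {1,2,5,6,7,8}:6  {1,2,6,7,8,9}:6  {2,4,5,6,7,8}:15  {2,5,6,7,8,9}:30  {4,5,6,7,8,9}:60
  |U|=7: {1,2,4,5,6,7,8}:21  {1,2,5,6,7,8,9}:42  {2,4,5,6,7,8,9}:105  {3,4,5,6,7,8,9}:60
  |U|=8: {0,3,4,5,6,7,8,9}:60  {1,2,4,5,6,7,8,9}:168  {2,3,4,5,6,7,8,9}:165
  start at 0(c): 333
  start at 1(x): 225
sum over floor = 558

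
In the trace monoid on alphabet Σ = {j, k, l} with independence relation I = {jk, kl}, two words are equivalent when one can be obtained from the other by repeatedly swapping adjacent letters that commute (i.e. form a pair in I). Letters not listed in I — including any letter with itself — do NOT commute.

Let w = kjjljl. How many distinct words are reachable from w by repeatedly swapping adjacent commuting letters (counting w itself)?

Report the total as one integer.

#0=k has no predecessor
#1=j has no predecessor
#2=j depends on [1:j]
#3=l depends on [2:j]
#4=j depends on [3:l]
#5=l depends on [4:j]
sources: [0:k, 1:j]
N(rest) = Σ N(rest − s) over sources s of rest; N(one piece) = 1:
  size 1 → [0]=1  [5]=1
  size 2 → [0,5]=2  [4,5]=1
  size 3 → [0,4,5]=3  [3,4,5]=1
  size 4 → [0,3,4,5]=4  [2,3,4,5]=1
  first=0(k) contributes 1
  first=1(j) contributes 5
|[w]| = 6

6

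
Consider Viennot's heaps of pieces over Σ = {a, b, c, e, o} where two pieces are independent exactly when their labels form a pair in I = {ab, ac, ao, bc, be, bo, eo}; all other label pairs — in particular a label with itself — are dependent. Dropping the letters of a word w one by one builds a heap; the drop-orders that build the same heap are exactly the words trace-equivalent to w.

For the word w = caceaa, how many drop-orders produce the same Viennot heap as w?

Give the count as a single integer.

3

drop 0:c onto floor
drop 1:a onto floor
drop 2:c onto {0:c}
drop 3:e onto {1:a, 2:c}
drop 4:a onto {3:e}
drop 5:a onto {4:a}
ground layer = {0:c, 1:a}
drop-orders for the pieces not yet dropped (sum over which currently-grounded one goes next):
  1 to go: {5} 1
  2 to go: {4,5} 1
  3 to go: {3,4,5} 1
  4 to go: {1,3,4,5} 1  {2,3,4,5} 1
  if 0:c drops first: 2 orders
  if 1:a drops first: 1 orders
heap linearizations: 3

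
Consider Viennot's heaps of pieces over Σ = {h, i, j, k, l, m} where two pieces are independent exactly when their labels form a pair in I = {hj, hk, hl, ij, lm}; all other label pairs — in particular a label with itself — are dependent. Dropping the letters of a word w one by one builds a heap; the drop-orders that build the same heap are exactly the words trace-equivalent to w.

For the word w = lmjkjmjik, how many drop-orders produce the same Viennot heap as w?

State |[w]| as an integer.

piece 0:l — minimal
piece 1:m — minimal
piece 2:j rests on {0:l, 1:m}
piece 3:k rests on {2:j}
piece 4:j rests on {3:k}
piece 5:m rests on {4:j}
piece 6:j rests on {5:m}
piece 7:i rests on {5:m}
piece 8:k rests on {6:j, 7:i}
minimal pieces: {0:l, 1:m}
ways to finish when only these pieces remain (= sum over removing one remaining piece with nothing left below it):
  1 left: {8}→1
  2 left: {6,8}→1  {7,8}→1
  3 left: {6,7,8}→2
  4 left: {5,6,7,8}→2
  5 left: {4,5,6,7,8}→2
  6 left: {3,4,5,6,7,8}→2
  7 left: {2,3,4,5,6,7,8}→2
  placing 0:l first → 2 extensions
  placing 1:m first → 2 extensions
total linear extensions = 4

4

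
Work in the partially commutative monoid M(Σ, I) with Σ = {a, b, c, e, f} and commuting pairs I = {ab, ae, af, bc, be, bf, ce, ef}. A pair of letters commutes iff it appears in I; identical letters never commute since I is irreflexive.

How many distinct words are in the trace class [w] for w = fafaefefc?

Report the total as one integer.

540

drop 0:f onto floor
drop 1:a onto floor
drop 2:f onto {0:f}
drop 3:a onto {1:a}
drop 4:e onto floor
drop 5:f onto {2:f}
drop 6:e onto {4:e}
drop 7:f onto {5:f}
drop 8:c onto {3:a, 7:f}
ground layer = {0:f, 1:a, 4:e}
drop-orders for the pieces not yet dropped (sum over which currently-grounded one goes next):
  1 to go: {6} 1  {8} 1
  2 to go: {3,8} 1  {4,6} 1  {6,8} 2  {7,8} 1
  3 to go: {1,3,8} 1  {3,6,8} 3  {3,7,8} 2  {4,6,8} 3  {5,7,8} 1  {6,7,8} 3
  4 to go: {1,3,6,8} 4  {1,3,7,8} 3  {2,5,7,8} 1  {3,4,6,8} 6  {3,5,7,8} 3  {3,6,7,8} 8  {4,6,7,8} 6  {5,6,7,8} 4
  5 to go: {0,2,5,7,8} 1  {1,3,4,6,8} 10  {1,3,5,7,8} 6  {1,3,6,7,8} 15  {2,3,5,7,8} 4  {2,5,6,7,8} 5  {3,4,6,7,8} 20  {3,5,6,7,8} 15  {4,5,6,7,8} 10
  6 to go: {0,2,3,5,7,8} 5  {0,2,5,6,7,8} 6  {1,2,3,5,7,8} 10  {1,3,4,6,7,8} 45  {1,3,5,6,7,8} 36  {2,3,5,6,7,8} 24  {2,4,5,6,7,8} 15  {3,4,5,6,7,8} 45
  7 to go: {0,1,2,3,5,7,8} 15  {0,2,3,5,6,7,8} 35  {0,2,4,5,6,7,8} 21  {1,2,3,5,6,7,8} 70  {1,3,4,5,6,7,8} 126  {2,3,4,5,6,7,8} 84
  if 0:f drops first: 280 orders
  if 1:a drops first: 140 orders
  if 4:e drops first: 120 orders
heap linearizations: 540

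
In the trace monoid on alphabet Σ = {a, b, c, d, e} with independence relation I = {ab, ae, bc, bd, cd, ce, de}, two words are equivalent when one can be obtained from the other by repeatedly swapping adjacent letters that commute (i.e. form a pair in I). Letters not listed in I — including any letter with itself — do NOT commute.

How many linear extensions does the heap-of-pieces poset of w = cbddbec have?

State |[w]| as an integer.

#0=c has no predecessor
#1=b has no predecessor
#2=d has no predecessor
#3=d depends on [2:d]
#4=b depends on [1:b]
#5=e depends on [4:b]
#6=c depends on [0:c]
sources: [0:c, 1:b, 2:d]
N(rest) = Σ N(rest − s) over sources s of rest; N(one piece) = 1:
  size 1 → [3]=1  [5]=1  [6]=1
  size 2 → [0,6]=1  [2,3]=1  [3,5]=2  [3,6]=2  [4,5]=1  [5,6]=2
  size 3 → [0,3,6]=3  [0,5,6]=3  [1,4,5]=1  [2,3,5]=3  [2,3,6]=3  [3,4,5]=3  [3,5,6]=6  [4,5,6]=3
  size 4 → [0,2,3,6]=6  [0,3,5,6]=12  [0,4,5,6]=6  [1,3,4,5]=4  [1,4,5,6]=4  [2,3,4,5]=6  [2,3,5,6]=12  [3,4,5,6]=12
  size 5 → [0,1,4,5,6]=10  [0,2,3,5,6]=30  [0,3,4,5,6]=30  [1,2,3,4,5]=10  [1,3,4,5,6]=20  [2,3,4,5,6]=30
  first=0(c) contributes 60
  first=1(b) contributes 90
  first=2(d) contributes 60
|[w]| = 210

210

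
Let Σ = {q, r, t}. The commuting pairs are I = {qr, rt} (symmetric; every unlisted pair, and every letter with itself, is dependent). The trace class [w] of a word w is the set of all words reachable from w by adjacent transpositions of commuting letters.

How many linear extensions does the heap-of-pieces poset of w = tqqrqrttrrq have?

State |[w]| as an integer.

0(t) covers ∅
1(q) covers 0:t
2(q) covers 1:q
3(r) covers ∅
4(q) covers 2:q
5(r) covers 3:r
6(t) covers 4:q
7(t) covers 6:t
8(r) covers 5:r
9(r) covers 8:r
10(q) covers 7:t
floor of heap: 0:t, 3:r
completions by unplaced set U, small U first (add the entries for U minus each lowest piece of U):
  |U|=1: {9}:1  {10}:1
  |U|=2: {7,10}:1  {8,9}:1  {9,10}:2
  |U|=3: {5,8,9}:1  {6,7,10}:1  {7,9,10}:3  {8,9,10}:3
  |U|=4: {3,5,8,9}:1  {4,6,7,10}:1  {5,8,9,10}:4  {6,7,9,10}:4  {7,8,9,10}:6
  |U|=5: {2,4,6,7,10}:1  {3,5,8,9,10}:5  {4,6,7,9,10}:5  {5,7,8,9,10}:10  {6,7,8,9,10}:10
  |U|=6: {1,2,4,6,7,10}:1  {2,4,6,7,9,10}:6  {3,5,7,8,9,10}:15  {4,6,7,8,9,10}:15  {5,6,7,8,9,10}:20
  |U|=7: {0,1,2,4,6,7,10}:1  {1,2,4,6,7,9,10}:7  {2,4,6,7,8,9,10}:21  {3,5,6,7,8,9,10}:35  {4,5,6,7,8,9,10}:35
  |U|=8: {0,1,2,4,6,7,9,10}:8  {1,2,4,6,7,8,9,10}:28  {2,4,5,6,7,8,9,10}:56  {3,4,5,6,7,8,9,10}:70
  |U|=9: {0,1,2,4,6,7,8,9,10}:36  {1,2,4,5,6,7,8,9,10}:84  {2,3,4,5,6,7,8,9,10}:126
  start at 0(t): 210
  start at 3(r): 120
sum over floor = 330

330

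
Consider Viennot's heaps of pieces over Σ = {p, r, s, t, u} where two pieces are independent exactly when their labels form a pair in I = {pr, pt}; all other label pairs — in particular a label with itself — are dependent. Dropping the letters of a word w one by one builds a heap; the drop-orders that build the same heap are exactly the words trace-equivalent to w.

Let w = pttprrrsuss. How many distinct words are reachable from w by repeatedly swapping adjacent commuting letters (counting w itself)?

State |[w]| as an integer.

21

#0=p has no predecessor
#1=t has no predecessor
#2=t depends on [1:t]
#3=p depends on [0:p]
#4=r depends on [2:t]
#5=r depends on [4:r]
#6=r depends on [5:r]
#7=s depends on [3:p, 6:r]
#8=u depends on [7:s]
#9=s depends on [8:u]
#10=s depends on [9:s]
sources: [0:p, 1:t]
N(rest) = Σ N(rest − s) over sources s of rest; N(one piece) = 1:
  size 1 → [10]=1
  size 2 → [9,10]=1
  size 3 → [8,9,10]=1
  size 4 → [7,8,9,10]=1
  size 5 → [3,7,8,9,10]=1  [6,7,8,9,10]=1
  size 6 → [0,3,7,8,9,10]=1  [3,6,7,8,9,10]=2  [5,6,7,8,9,10]=1
  size 7 → [0,3,6,7,8,9,10]=3  [3,5,6,7,8,9,10]=3  [4,5,6,7,8,9,10]=1
  size 8 → [0,3,5,6,7,8,9,10]=6  [2,4,5,6,7,8,9,10]=1  [3,4,5,6,7,8,9,10]=4
  size 9 → [0,3,4,5,6,7,8,9,10]=10  [1,2,4,5,6,7,8,9,10]=1  [2,3,4,5,6,7,8,9,10]=5
  first=0(p) contributes 6
  first=1(t) contributes 15
|[w]| = 21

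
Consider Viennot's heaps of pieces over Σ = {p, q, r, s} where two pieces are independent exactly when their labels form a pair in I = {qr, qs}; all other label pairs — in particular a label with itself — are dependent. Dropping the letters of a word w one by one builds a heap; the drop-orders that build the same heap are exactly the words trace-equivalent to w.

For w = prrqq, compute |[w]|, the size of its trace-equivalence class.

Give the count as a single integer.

#0=p has no predecessor
#1=r depends on [0:p]
#2=r depends on [1:r]
#3=q depends on [0:p]
#4=q depends on [3:q]
sources: [0:p]
N(rest) = Σ N(rest − s) over sources s of rest; N(one piece) = 1:
  size 1 → [2]=1  [4]=1
  size 2 → [1,2]=1  [2,4]=2  [3,4]=1
  size 3 → [1,2,4]=3  [2,3,4]=3
  first=0(p) contributes 6

6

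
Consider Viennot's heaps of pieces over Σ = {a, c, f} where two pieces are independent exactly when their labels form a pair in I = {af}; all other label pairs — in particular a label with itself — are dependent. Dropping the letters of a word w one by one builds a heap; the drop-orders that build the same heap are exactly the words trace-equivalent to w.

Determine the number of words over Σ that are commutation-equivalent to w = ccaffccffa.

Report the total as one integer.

0(c) covers ∅
1(c) covers 0:c
2(a) covers 1:c
3(f) covers 1:c
4(f) covers 3:f
5(c) covers 2:a, 4:f
6(c) covers 5:c
7(f) covers 6:c
8(f) covers 7:f
9(a) covers 6:c
floor of heap: 0:c
completions by unplaced set U, small U first (add the entries for U minus each lowest piece of U):
  |U|=1: {8}:1  {9}:1
  |U|=2: {7,8}:1  {8,9}:2
  |U|=3: {7,8,9}:3
  |U|=4: {6,7,8,9}:3
  |U|=5: {5,6,7,8,9}:3
  |U|=6: {2,5,6,7,8,9}:3  {4,5,6,7,8,9}:3
  |U|=7: {2,4,5,6,7,8,9}:6  {3,4,5,6,7,8,9}:3
  |U|=8: {2,3,4,5,6,7,8,9}:9
  start at 0(c): 9

9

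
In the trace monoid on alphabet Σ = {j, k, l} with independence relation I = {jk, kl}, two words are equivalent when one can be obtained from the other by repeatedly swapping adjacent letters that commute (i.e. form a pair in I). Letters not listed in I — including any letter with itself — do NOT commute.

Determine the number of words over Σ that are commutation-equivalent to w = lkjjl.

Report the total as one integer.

5

drop 0:l onto floor
drop 1:k onto floor
drop 2:j onto {0:l}
drop 3:j onto {2:j}
drop 4:l onto {3:j}
ground layer = {0:l, 1:k}
drop-orders for the pieces not yet dropped (sum over which currently-grounded one goes next):
  1 to go: {1} 1  {4} 1
  2 to go: {1,4} 2  {3,4} 1
  3 to go: {1,3,4} 3  {2,3,4} 1
  if 0:l drops first: 4 orders
  if 1:k drops first: 1 orders
heap linearizations: 5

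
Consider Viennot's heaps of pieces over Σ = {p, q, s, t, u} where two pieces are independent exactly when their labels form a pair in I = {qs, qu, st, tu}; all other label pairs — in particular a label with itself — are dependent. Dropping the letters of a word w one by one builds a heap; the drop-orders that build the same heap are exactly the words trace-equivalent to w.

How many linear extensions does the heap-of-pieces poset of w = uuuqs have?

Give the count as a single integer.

5

drop 0:u onto floor
drop 1:u onto {0:u}
drop 2:u onto {1:u}
drop 3:q onto floor
drop 4:s onto {2:u}
ground layer = {0:u, 3:q}
drop-orders for the pieces not yet dropped (sum over which currently-grounded one goes next):
  1 to go: {3} 1  {4} 1
  2 to go: {2,4} 1  {3,4} 2
  3 to go: {1,2,4} 1  {2,3,4} 3
  if 0:u drops first: 4 orders
  if 3:q drops first: 1 orders
heap linearizations: 5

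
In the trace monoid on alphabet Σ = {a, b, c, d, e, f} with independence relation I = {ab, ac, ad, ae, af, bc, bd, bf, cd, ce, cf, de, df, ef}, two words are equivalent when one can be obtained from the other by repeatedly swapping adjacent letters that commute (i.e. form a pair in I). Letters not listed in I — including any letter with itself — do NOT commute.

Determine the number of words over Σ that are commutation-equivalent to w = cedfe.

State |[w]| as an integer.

drop 0:c onto floor
drop 1:e onto floor
drop 2:d onto floor
drop 3:f onto floor
drop 4:e onto {1:e}
ground layer = {0:c, 1:e, 2:d, 3:f}
drop-orders for the pieces not yet dropped (sum over which currently-grounded one goes next):
  1 to go: {0} 1  {2} 1  {3} 1  {4} 1
  2 to go: {0,2} 2  {0,3} 2  {0,4} 2  {1,4} 1  {2,3} 2  {2,4} 2  {3,4} 2
  3 to go: {0,1,4} 3  {0,2,3} 6  {0,2,4} 6  {0,3,4} 6  {1,2,4} 3  {1,3,4} 3  {2,3,4} 6
  if 0:c drops first: 12 orders
  if 1:e drops first: 24 orders
  if 2:d drops first: 12 orders
  if 3:f drops first: 12 orders
heap linearizations: 60

60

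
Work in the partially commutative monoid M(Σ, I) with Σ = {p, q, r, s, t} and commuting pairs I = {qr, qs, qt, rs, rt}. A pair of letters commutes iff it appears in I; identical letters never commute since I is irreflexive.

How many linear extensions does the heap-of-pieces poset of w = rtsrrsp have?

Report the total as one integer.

20

0(r) covers ∅
1(t) covers ∅
2(s) covers 1:t
3(r) covers 0:r
4(r) covers 3:r
5(s) covers 2:s
6(p) covers 4:r, 5:s
floor of heap: 0:r, 1:t
completions by unplaced set U, small U first (add the entries for U minus each lowest piece of U):
  |U|=1: {6}:1
  |U|=2: {4,6}:1  {5,6}:1
  |U|=3: {2,5,6}:1  {3,4,6}:1  {4,5,6}:2
  |U|=4: {0,3,4,6}:1  {1,2,5,6}:1  {2,4,5,6}:3  {3,4,5,6}:3
  |U|=5: {0,3,4,5,6}:4  {1,2,4,5,6}:4  {2,3,4,5,6}:6
  start at 0(r): 10
  start at 1(t): 10
sum over floor = 20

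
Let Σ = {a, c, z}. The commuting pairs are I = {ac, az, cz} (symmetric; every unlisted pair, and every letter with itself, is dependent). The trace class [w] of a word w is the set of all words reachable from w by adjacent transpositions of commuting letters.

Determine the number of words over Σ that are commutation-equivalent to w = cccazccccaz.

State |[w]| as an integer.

1980

#0=c has no predecessor
#1=c depends on [0:c]
#2=c depends on [1:c]
#3=a has no predecessor
#4=z has no predecessor
#5=c depends on [2:c]
#6=c depends on [5:c]
#7=c depends on [6:c]
#8=c depends on [7:c]
#9=a depends on [3:a]
#10=z depends on [4:z]
sources: [0:c, 3:a, 4:z]
N(rest) = Σ N(rest − s) over sources s of rest; N(one piece) = 1:
  size 1 → [8]=1  [9]=1  [10]=1
  size 2 → [3,9]=1  [4,10]=1  [7,8]=1  [8,9]=2  [8,10]=2  [9,10]=2
  size 3 → [3,8,9]=3  [3,9,10]=3  [4,8,10]=3  [4,9,10]=3  [6,7,8]=1  [7,8,9]=3  [7,8,10]=3  [8,9,10]=6
  size 4 → [3,4,9,10]=6  [3,7,8,9]=6  [3,8,9,10]=12  [4,7,8,10]=6  [4,8,9,10]=12  [5,6,7,8]=1  [6,7,8,9]=4  [6,7,8,10]=4  [7,8,9,10]=12
  size 5 → [2,5,6,7,8]=1  [3,4,8,9,10]=30  [3,6,7,8,9]=10  [3,7,8,9,10]=30  [4,6,7,8,10]=10  [4,7,8,9,10]=30  [5,6,7,8,9]=5  [5,6,7,8,10]=5  [6,7,8,9,10]=20
  size 6 → [1,2,5,6,7,8]=1  [2,5,6,7,8,9]=6  [2,5,6,7,8,10]=6  [3,4,7,8,9,10]=90  [3,5,6,7,8,9]=15  [3,6,7,8,9,10]=60  [4,5,6,7,8,10]=15  [4,6,7,8,9,10]=60  [5,6,7,8,9,10]=30
  size 7 → [0,1,2,5,6,7,8]=1  [1,2,5,6,7,8,9]=7  [1,2,5,6,7,8,10]=7  [2,3,5,6,7,8,9]=21  [2,4,5,6,7,8,10]=21  [2,5,6,7,8,9,10]=42  [3,4,6,7,8,9,10]=210  [3,5,6,7,8,9,10]=105  [4,5,6,7,8,9,10]=105
  size 8 → [0,1,2,5,6,7,8,9]=8  [0,1,2,5,6,7,8,10]=8  [1,2,3,5,6,7,8,9]=28  [1,2,4,5,6,7,8,10]=28  [1,2,5,6,7,8,9,10]=56  [2,3,5,6,7,8,9,10]=168  [2,4,5,6,7,8,9,10]=168  [3,4,5,6,7,8,9,10]=420
  size 9 → [0,1,2,3,5,6,7,8,9]=36  [0,1,2,4,5,6,7,8,10]=36  [0,1,2,5,6,7,8,9,10]=72  [1,2,3,5,6,7,8,9,10]=252  [1,2,4,5,6,7,8,9,10]=252  [2,3,4,5,6,7,8,9,10]=756
  first=0(c) contributes 1260
  first=3(a) contributes 360
  first=4(z) contributes 360
|[w]| = 1980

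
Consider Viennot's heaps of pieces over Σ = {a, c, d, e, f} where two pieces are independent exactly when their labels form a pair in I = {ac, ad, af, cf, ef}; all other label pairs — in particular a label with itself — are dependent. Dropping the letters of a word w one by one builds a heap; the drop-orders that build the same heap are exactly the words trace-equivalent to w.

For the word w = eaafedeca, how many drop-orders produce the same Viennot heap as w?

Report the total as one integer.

#0=e has no predecessor
#1=a depends on [0:e]
#2=a depends on [1:a]
#3=f has no predecessor
#4=e depends on [2:a]
#5=d depends on [3:f, 4:e]
#6=e depends on [5:d]
#7=c depends on [6:e]
#8=a depends on [6:e]
sources: [0:e, 3:f]
N(rest) = Σ N(rest − s) over sources s of rest; N(one piece) = 1:
  size 1 → [7]=1  [8]=1
  size 2 → [7,8]=2
  size 3 → [6,7,8]=2
  size 4 → [5,6,7,8]=2
  size 5 → [3,5,6,7,8]=2  [4,5,6,7,8]=2
  size 6 → [2,4,5,6,7,8]=2  [3,4,5,6,7,8]=4
  size 7 → [1,2,4,5,6,7,8]=2  [2,3,4,5,6,7,8]=6
  first=0(e) contributes 8
  first=3(f) contributes 2
|[w]| = 10

10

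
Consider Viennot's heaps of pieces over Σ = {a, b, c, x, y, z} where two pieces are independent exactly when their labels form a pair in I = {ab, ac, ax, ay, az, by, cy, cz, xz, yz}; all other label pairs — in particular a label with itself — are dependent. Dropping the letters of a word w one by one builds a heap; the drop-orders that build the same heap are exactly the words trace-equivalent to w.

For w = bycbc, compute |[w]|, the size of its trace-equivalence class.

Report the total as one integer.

drop 0:b onto floor
drop 1:y onto floor
drop 2:c onto {0:b}
drop 3:b onto {2:c}
drop 4:c onto {3:b}
ground layer = {0:b, 1:y}
drop-orders for the pieces not yet dropped (sum over which currently-grounded one goes next):
  1 to go: {1} 1  {4} 1
  2 to go: {1,4} 2  {3,4} 1
  3 to go: {1,3,4} 3  {2,3,4} 1
  if 0:b drops first: 4 orders
  if 1:y drops first: 1 orders
heap linearizations: 5

5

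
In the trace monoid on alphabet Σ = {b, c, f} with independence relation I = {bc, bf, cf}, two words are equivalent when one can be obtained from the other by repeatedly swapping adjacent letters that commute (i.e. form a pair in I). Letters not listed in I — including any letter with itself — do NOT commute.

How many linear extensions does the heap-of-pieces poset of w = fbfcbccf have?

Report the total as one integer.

560

drop 0:f onto floor
drop 1:b onto floor
drop 2:f onto {0:f}
drop 3:c onto floor
drop 4:b onto {1:b}
drop 5:c onto {3:c}
drop 6:c onto {5:c}
drop 7:f onto {2:f}
ground layer = {0:f, 1:b, 3:c}
drop-orders for the pieces not yet dropped (sum over which currently-grounded one goes next):
  1 to go: {4} 1  {6} 1  {7} 1
  2 to go: {1,4} 1  {2,7} 1  {4,6} 2  {4,7} 2  {5,6} 1  {6,7} 2
  3 to go: {0,2,7} 1  {1,4,6} 3  {1,4,7} 3  {2,4,7} 3  {2,6,7} 3  {3,5,6} 1  {4,5,6} 3  {4,6,7} 6  {5,6,7} 3
  4 to go: {0,2,4,7} 4  {0,2,6,7} 4  {1,2,4,7} 6  {1,4,5,6} 6  {1,4,6,7} 12  {2,4,6,7} 12  {2,5,6,7} 6  {3,4,5,6} 4  {3,5,6,7} 4  {4,5,6,7} 12
  5 to go: {0,1,2,4,7} 10  {0,2,4,6,7} 20  {0,2,5,6,7} 10  {1,2,4,6,7} 30  {1,3,4,5,6} 10  {1,4,5,6,7} 30  {2,3,5,6,7} 10  {2,4,5,6,7} 30  {3,4,5,6,7} 20
  6 to go: {0,1,2,4,6,7} 60  {0,2,3,5,6,7} 20  {0,2,4,5,6,7} 60  {1,2,4,5,6,7} 90  {1,3,4,5,6,7} 60  {2,3,4,5,6,7} 60
  if 0:f drops first: 210 orders
  if 1:b drops first: 140 orders
  if 3:c drops first: 210 orders
heap linearizations: 560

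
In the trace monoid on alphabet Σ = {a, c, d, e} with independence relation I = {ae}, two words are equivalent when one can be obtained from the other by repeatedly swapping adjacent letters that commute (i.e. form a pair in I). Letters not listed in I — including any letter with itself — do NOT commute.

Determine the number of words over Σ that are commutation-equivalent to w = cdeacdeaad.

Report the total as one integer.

6

piece 0:c — minimal
piece 1:d rests on {0:c}
piece 2:e rests on {1:d}
piece 3:a rests on {1:d}
piece 4:c rests on {2:e, 3:a}
piece 5:d rests on {4:c}
piece 6:e rests on {5:d}
piece 7:a rests on {5:d}
piece 8:a rests on {7:a}
piece 9:d rests on {6:e, 8:a}
minimal pieces: {0:c}
ways to finish when only these pieces remain (= sum over removing one remaining piece with nothing left below it):
  1 left: {9}→1
  2 left: {6,9}→1  {8,9}→1
  3 left: {6,8,9}→2  {7,8,9}→1
  4 left: {6,7,8,9}→3
  5 left: {5,6,7,8,9}→3
  6 left: {4,5,6,7,8,9}→3
  7 left: {2,4,5,6,7,8,9}→3  {3,4,5,6,7,8,9}→3
  8 left: {2,3,4,5,6,7,8,9}→6
  placing 0:c first → 6 extensions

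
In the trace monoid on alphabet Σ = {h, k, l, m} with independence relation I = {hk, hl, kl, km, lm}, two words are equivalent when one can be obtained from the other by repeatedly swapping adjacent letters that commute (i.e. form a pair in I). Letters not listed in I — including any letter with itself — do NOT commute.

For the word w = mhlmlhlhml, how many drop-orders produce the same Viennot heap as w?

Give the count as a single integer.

#0=m has no predecessor
#1=h depends on [0:m]
#2=l has no predecessor
#3=m depends on [1:h]
#4=l depends on [2:l]
#5=h depends on [3:m]
#6=l depends on [4:l]
#7=h depends on [5:h]
#8=m depends on [7:h]
#9=l depends on [6:l]
sources: [0:m, 2:l]
N(rest) = Σ N(rest − s) over sources s of rest; N(one piece) = 1:
  size 1 → [8]=1  [9]=1
  size 2 → [6,9]=1  [7,8]=1  [8,9]=2
  size 3 → [4,6,9]=1  [5,7,8]=1  [6,8,9]=3  [7,8,9]=3
  size 4 → [2,4,6,9]=1  [3,5,7,8]=1  [4,6,8,9]=4  [5,7,8,9]=4  [6,7,8,9]=6
  size 5 → [1,3,5,7,8]=1  [2,4,6,8,9]=5  [3,5,7,8,9]=5  [4,6,7,8,9]=10  [5,6,7,8,9]=10
  size 6 → [0,1,3,5,7,8]=1  [1,3,5,7,8,9]=6  [2,4,6,7,8,9]=15  [3,5,6,7,8,9]=15  [4,5,6,7,8,9]=20
  size 7 → [0,1,3,5,7,8,9]=7  [1,3,5,6,7,8,9]=21  [2,4,5,6,7,8,9]=35  [3,4,5,6,7,8,9]=35
  size 8 → [0,1,3,5,6,7,8,9]=28  [1,3,4,5,6,7,8,9]=56  [2,3,4,5,6,7,8,9]=70
  first=0(m) contributes 126
  first=2(l) contributes 84
|[w]| = 210

210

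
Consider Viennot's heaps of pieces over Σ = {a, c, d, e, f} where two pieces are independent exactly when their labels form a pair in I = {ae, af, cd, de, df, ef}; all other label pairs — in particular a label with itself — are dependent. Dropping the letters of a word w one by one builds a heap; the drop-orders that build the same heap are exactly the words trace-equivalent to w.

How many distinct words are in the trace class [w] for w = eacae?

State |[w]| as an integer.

drop 0:e onto floor
drop 1:a onto floor
drop 2:c onto {0:e, 1:a}
drop 3:a onto {2:c}
drop 4:e onto {2:c}
ground layer = {0:e, 1:a}
drop-orders for the pieces not yet dropped (sum over which currently-grounded one goes next):
  1 to go: {3} 1  {4} 1
  2 to go: {3,4} 2
  3 to go: {2,3,4} 2
  if 0:e drops first: 2 orders
  if 1:a drops first: 2 orders
heap linearizations: 4

4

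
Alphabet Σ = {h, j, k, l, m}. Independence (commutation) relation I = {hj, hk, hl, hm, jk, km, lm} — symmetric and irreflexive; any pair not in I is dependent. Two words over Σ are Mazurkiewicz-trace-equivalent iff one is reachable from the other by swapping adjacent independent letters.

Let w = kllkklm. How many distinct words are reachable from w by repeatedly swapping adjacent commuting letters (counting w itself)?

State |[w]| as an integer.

#0=k has no predecessor
#1=l depends on [0:k]
#2=l depends on [1:l]
#3=k depends on [2:l]
#4=k depends on [3:k]
#5=l depends on [4:k]
#6=m has no predecessor
sources: [0:k, 6:m]
N(rest) = Σ N(rest − s) over sources s of rest; N(one piece) = 1:
  size 1 → [5]=1  [6]=1
  size 2 → [4,5]=1  [5,6]=2
  size 3 → [3,4,5]=1  [4,5,6]=3
  size 4 → [2,3,4,5]=1  [3,4,5,6]=4
  size 5 → [1,2,3,4,5]=1  [2,3,4,5,6]=5
  first=0(k) contributes 6
  first=6(m) contributes 1
|[w]| = 7

7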